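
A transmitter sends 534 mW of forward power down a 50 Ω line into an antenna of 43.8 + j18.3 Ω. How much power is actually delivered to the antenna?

|Γ| = |(-6.2 + j18.3)/(93.8 + j18.3)| = 0.202
|Γ|² = 0.0409
P_refl = |Γ|²·P_inc = 21.8 mW, P_del = (1 − |Γ|²)·P_inc = 512 mW

P_delivered ≈ 512 mW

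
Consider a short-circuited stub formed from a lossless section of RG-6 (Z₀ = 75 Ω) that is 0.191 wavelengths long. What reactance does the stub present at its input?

X_in ≈ 193 Ω (inductive)

βl = 2π × 0.191 = 68.8°
tan(βl) = 2.57
For a short-circuited stub, Z_in = jZ_0·tan(βl)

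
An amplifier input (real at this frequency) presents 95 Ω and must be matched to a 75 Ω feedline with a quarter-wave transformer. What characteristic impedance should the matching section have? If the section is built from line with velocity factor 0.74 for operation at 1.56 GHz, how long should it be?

Z_qwt ≈ 84.4 Ω; length ≈ 3.56 cm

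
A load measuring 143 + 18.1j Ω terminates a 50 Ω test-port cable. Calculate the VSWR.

VSWR ≈ 2.91

Γ = (Z_L − Z_0)/(Z_L + Z_0) = (93 + j18.1)/(193 + j18.1)
|Γ| = 94.7/194 = 0.489
VSWR = (1 + |Γ|)/(1 − |Γ|) = 1.49/0.511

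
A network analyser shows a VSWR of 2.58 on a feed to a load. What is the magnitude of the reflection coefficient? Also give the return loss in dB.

|Γ| ≈ 0.441; return loss ≈ 7.1 dB

|Γ| = (S − 1)/(S + 1) = (2.58 − 1)/(2.58 + 1) = 1.58/3.58
RL = −20·log₁₀|Γ| = −20·log₁₀(0.441)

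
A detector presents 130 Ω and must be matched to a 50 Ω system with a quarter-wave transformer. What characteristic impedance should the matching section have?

Z_qwt ≈ 80.6 Ω

Z_qwt = √(Z_0·R_L) = √(50 × 130) = √6500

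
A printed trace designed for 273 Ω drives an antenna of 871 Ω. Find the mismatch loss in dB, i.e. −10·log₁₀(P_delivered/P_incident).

Γ = (871 − 273)/(871 + 273) = 0.523
|Γ|² = 0.273, so P_del/P_inc = 1 − |Γ|² = 0.727
ML = −10·log₁₀(1 − |Γ|²)

mismatch loss ≈ 1.39 dB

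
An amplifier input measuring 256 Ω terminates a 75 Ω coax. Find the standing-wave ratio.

VSWR ≈ 3.41

Γ = (256 − 75)/(256 + 75) = 0.547
VSWR = (1 + 0.547)/(1 − 0.547)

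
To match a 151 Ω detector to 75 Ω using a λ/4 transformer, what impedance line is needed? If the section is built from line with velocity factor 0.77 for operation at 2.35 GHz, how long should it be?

Z_qwt = √(Z_0·R_L) = √(75 × 151) = √11320
λ = 0.77·c/f = 0.0983 m, so l = λ/4 = 0.0246 m

Z_qwt ≈ 106 Ω; length ≈ 2.46 cm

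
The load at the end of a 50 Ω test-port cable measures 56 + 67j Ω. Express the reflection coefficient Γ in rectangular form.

Γ = (Z_L − Z_0)/(Z_L + Z_0) = (6 + j67)/(106 + j67)

Γ ≈ 0.326 + j0.426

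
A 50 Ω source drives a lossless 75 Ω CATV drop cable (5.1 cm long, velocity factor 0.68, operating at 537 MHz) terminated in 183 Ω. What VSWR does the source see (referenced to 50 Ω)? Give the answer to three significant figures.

VSWR ≈ 2.61

λ = v/f = 0.68·c / 537 MHz = 0.38 m
βl = 2π·l/λ = 2π × 0.134 = 48.3°
tan(βl) = 1.12
Z_in = Z_0·(Z_L + jZ_0·tanβl)/(Z_0 + jZ_L·tanβl) = 48.6 − j49 Ω
Γ_s = (Z_in − Z_s)/(Z_in + Z_s) = (-1.38 − j49)/(98.6 − j49), |Γ_s| = 0.445
VSWR = (1 + |Γ_s|)/(1 − |Γ_s|)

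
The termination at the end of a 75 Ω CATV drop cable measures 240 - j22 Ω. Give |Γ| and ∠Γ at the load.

Γ ≈ 0.527 ∠ -3.6°

Γ = (Z_L − Z_0)/(Z_L + Z_0) = (165 − j22)/(315 − j22)
|Γ| = 166/316 = 0.527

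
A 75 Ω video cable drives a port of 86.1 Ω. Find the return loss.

RL ≈ 23.2 dB

Γ = (86.1 − 75)/(86.1 + 75) = 0.0689
RL = −20·log₁₀|Γ| = −20·log₁₀(0.0689)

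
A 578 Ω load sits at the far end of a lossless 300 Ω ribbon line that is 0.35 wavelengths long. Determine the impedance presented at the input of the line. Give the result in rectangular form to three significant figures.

βl = 2π × 0.35 = 126°
tan(βl) = tan(126°) = -1.38
Z_in = Z_0·(Z_L + jZ_0·tanβl)/(Z_0 + jZ_L·tanβl)
     = 300·(578 − j413)/(300 − j796)

Z_in ≈ 208 + j139 Ω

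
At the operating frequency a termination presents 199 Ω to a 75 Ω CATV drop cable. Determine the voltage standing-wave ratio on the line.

For a purely resistive load, VSWR = R_L/Z_0 or Z_0/R_L (whichever > 1) = 199/75

VSWR ≈ 2.65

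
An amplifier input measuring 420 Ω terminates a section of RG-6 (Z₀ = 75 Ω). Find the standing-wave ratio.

For a purely resistive load, VSWR = R_L/Z_0 or Z_0/R_L (whichever > 1) = 420/75

VSWR ≈ 5.6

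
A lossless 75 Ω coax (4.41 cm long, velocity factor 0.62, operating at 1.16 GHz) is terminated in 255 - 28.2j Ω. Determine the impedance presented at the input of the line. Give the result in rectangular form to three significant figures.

λ = v/f = 0.62·c / 1.16 GHz = 0.16 m
βl = 2π·l/λ = 2π × 0.275 = 99°
tan(βl) = tan(99°) = -6.31
Z_in = Z_0·(Z_L + jZ_0·tanβl)/(Z_0 + jZ_L·tanβl)
     = 75·(255 − j501)/(-103 − j1610)

Z_in ≈ 22.5 + j13.3 Ω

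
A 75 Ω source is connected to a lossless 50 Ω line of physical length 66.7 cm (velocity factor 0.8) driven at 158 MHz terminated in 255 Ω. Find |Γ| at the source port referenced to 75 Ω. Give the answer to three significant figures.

λ = v/f = 0.8·c / 158 MHz = 1.52 m
βl = 2π·l/λ = 2π × 0.439 = 158°
tan(βl) = -0.402
Z_in = Z_0·(Z_L + jZ_0·tanβl)/(Z_0 + jZ_L·tanβl) = 56.8 + j96.5 Ω
Γ_s = (Z_in − Z_s)/(Z_in + Z_s) = (-18.2 + j96.5)/(132 + j96.5), |Γ_s| = 0.601

|Γ| ≈ 0.601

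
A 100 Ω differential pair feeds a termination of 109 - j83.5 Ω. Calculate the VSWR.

VSWR ≈ 2.19

Γ = (Z_L − Z_0)/(Z_L + Z_0) = (9 − j83.5)/(209 − j83.5)
|Γ| = 84/225 = 0.373
VSWR = (1 + |Γ|)/(1 − |Γ|) = 1.37/0.627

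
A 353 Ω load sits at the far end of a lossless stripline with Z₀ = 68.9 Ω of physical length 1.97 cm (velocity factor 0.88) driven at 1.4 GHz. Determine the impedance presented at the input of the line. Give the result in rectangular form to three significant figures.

λ = v/f = 0.88·c / 1.4 GHz = 0.189 m
βl = 2π·l/λ = 2π × 0.104 = 37.6°
tan(βl) = tan(37.6°) = 0.77
Z_in = Z_0·(Z_L + jZ_0·tanβl)/(Z_0 + jZ_L·tanβl)
     = 68.9·(353 + j53.1)/(68.9 + j272)

Z_in ≈ 33.9 − j80.8 Ω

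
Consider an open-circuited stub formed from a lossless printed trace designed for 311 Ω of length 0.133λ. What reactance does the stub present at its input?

X_in ≈ -281 Ω (capacitive)

βl = 2π × 0.133 = 47.9°
tan(βl) = 1.11
For an open-circuited stub, Z_in = −jZ_0·cot(βl) = −jZ_0/tan(βl)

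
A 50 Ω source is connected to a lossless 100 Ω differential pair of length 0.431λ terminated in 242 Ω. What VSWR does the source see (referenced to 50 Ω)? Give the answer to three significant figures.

βl = 2π × 0.431 = 155°
tan(βl) = -0.463
Z_in = Z_0·(Z_L + jZ_0·tanβl)/(Z_0 + jZ_L·tanβl) = 130 + j99.7 Ω
Γ_s = (Z_in − Z_s)/(Z_in + Z_s) = (80.3 + j99.7)/(180 + j99.7), |Γ_s| = 0.621
VSWR = (1 + |Γ_s|)/(1 − |Γ_s|)

VSWR ≈ 4.28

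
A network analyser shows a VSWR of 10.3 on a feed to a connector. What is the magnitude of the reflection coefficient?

|Γ| ≈ 0.823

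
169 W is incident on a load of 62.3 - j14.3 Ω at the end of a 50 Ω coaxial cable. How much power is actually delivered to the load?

P_delivered ≈ 164 W

|Γ| = |(12.3 − j14.3)/(112.3 − j14.3)| = 0.167
|Γ|² = 0.0278
P_refl = |Γ|²·P_inc = 4.69 W, P_del = (1 − |Γ|²)·P_inc = 164 W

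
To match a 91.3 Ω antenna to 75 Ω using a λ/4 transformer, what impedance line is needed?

Z_qwt ≈ 82.7 Ω

Z_qwt = √(Z_0·R_L) = √(75 × 91.3) = √6848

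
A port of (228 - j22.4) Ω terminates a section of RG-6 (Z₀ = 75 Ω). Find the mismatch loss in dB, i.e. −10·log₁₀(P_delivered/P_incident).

Γ = (153 − j22.4)/(303 − j22.4), |Γ| = 0.509
|Γ|² = 0.259, so P_del/P_inc = 1 − |Γ|² = 0.741
ML = −10·log₁₀(1 − |Γ|²)

mismatch loss ≈ 1.3 dB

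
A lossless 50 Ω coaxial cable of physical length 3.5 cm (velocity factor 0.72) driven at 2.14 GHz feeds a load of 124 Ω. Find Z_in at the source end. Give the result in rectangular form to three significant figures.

Z_in ≈ 27.7 + j27 Ω

λ = v/f = 0.72·c / 2.14 GHz = 0.101 m
βl = 2π·l/λ = 2π × 0.347 = 125°
tan(βl) = tan(125°) = -1.44
Z_in = Z_0·(Z_L + jZ_0·tanβl)/(Z_0 + jZ_L·tanβl)
     = 50·(124 − j71.9)/(50 − j178)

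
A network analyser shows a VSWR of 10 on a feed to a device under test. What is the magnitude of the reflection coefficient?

|Γ| = (S − 1)/(S + 1) = (10 − 1)/(10 + 1) = 9/11

|Γ| ≈ 0.818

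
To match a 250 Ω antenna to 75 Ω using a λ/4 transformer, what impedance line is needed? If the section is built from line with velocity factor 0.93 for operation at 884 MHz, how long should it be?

Z_qwt ≈ 137 Ω; length ≈ 7.89 cm

Z_qwt = √(Z_0·R_L) = √(75 × 250) = √18750
λ = 0.93·c/f = 0.316 m, so l = λ/4 = 0.0789 m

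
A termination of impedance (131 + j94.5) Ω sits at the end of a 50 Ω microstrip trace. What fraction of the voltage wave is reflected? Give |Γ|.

Γ = (Z_L − Z_0)/(Z_L + Z_0) = (81 + j94.5)/(181 + j94.5)
|Γ| = 124/204

|Γ| ≈ 0.61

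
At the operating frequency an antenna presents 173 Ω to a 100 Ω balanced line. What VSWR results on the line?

Γ = (173 − 100)/(173 + 100) = 0.267
VSWR = (1 + 0.267)/(1 − 0.267)

VSWR ≈ 1.73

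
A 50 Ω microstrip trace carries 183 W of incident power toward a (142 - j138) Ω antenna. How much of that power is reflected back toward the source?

|Γ| = |(92 − j138)/(192 − j138)| = 0.701
|Γ|² = 0.492
P_refl = |Γ|²·P_inc = 90 W, P_del = (1 − |Γ|²)·P_inc = 93 W

P_reflected ≈ 90 W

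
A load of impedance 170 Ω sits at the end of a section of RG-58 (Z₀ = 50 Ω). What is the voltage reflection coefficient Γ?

Γ = 0.545

Γ = (Z_L − Z_0)/(Z_L + Z_0) = (170 − 50)/(170 + 50) = 120/220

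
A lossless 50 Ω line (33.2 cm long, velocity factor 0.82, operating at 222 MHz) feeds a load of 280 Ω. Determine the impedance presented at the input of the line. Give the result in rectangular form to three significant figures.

λ = v/f = 0.82·c / 222 MHz = 1.11 m
βl = 2π·l/λ = 2π × 0.3 = 108°
tan(βl) = tan(108°) = -3.1
Z_in = Z_0·(Z_L + jZ_0·tanβl)/(Z_0 + jZ_L·tanβl)
     = 50·(280 − j155)/(50 − j869)

Z_in ≈ 9.82 + j15.5 Ω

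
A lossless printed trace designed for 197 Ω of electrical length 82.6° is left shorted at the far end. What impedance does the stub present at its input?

Z_in ≈ +j1520 Ω

tan(βl) = 7.7
For a shorted stub, Z_in = jZ_0·tan(βl)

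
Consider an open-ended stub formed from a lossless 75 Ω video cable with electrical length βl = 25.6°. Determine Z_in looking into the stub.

Z_in ≈ −j157 Ω

tan(βl) = 0.479
For an open-ended stub, Z_in = −jZ_0·cot(βl) = −jZ_0/tan(βl)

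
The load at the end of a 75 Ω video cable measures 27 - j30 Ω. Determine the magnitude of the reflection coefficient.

Γ = (Z_L − Z_0)/(Z_L + Z_0) = (-48 − j30)/(102 − j30)
|Γ| = 56.6/106

|Γ| ≈ 0.532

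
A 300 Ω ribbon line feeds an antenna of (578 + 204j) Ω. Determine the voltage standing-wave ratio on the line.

VSWR ≈ 2.24

Γ = (Z_L − Z_0)/(Z_L + Z_0) = (278 + j204)/(878 + j204)
|Γ| = 345/901 = 0.383
VSWR = (1 + |Γ|)/(1 − |Γ|) = 1.38/0.617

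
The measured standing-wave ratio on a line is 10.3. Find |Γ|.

|Γ| ≈ 0.823

|Γ| = (S − 1)/(S + 1) = (10.3 − 1)/(10.3 + 1) = 9.3/11.3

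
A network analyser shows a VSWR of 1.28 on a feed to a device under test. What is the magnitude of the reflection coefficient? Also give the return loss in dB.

|Γ| ≈ 0.123; return loss ≈ 18.2 dB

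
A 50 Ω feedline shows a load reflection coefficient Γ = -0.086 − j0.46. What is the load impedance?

Z_L = Z_0·(1 + Γ)/(1 − Γ) = 50·(0.914 − j0.46)/(1.09 + j0.46)

Z_L ≈ 28.1 − j33.1 Ω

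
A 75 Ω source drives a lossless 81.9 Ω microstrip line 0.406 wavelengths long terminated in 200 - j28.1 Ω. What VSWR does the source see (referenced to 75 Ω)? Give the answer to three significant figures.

VSWR ≈ 2.62

βl = 2π × 0.406 = 146°
tan(βl) = -0.67
Z_in = Z_0·(Z_L + jZ_0·tanβl)/(Z_0 + jZ_L·tanβl) = 88.6 + j80.5 Ω
Γ_s = (Z_in − Z_s)/(Z_in + Z_s) = (13.6 + j80.5)/(164 + j80.5), |Γ_s| = 0.448
VSWR = (1 + |Γ_s|)/(1 − |Γ_s|)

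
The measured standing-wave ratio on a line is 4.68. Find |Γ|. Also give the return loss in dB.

|Γ| = (S − 1)/(S + 1) = (4.68 − 1)/(4.68 + 1) = 3.68/5.68
RL = −20·log₁₀|Γ| = −20·log₁₀(0.648)

|Γ| ≈ 0.648; return loss ≈ 3.77 dB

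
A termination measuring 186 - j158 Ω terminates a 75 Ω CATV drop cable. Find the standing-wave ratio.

Γ = (Z_L − Z_0)/(Z_L + Z_0) = (111 − j158)/(261 − j158)
|Γ| = 193/305 = 0.633
VSWR = (1 + |Γ|)/(1 − |Γ|) = 1.63/0.367

VSWR ≈ 4.45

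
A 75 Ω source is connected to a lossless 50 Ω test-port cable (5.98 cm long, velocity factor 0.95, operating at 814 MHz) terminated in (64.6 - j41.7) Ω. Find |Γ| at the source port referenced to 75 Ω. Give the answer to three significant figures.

λ = v/f = 0.95·c / 814 MHz = 0.35 m
βl = 2π·l/λ = 2π × 0.171 = 61.5°
tan(βl) = 1.84
Z_in = Z_0·(Z_L + jZ_0·tanβl)/(Z_0 + jZ_L·tanβl) = 23.5 − j2.15 Ω
Γ_s = (Z_in − Z_s)/(Z_in + Z_s) = (-51.5 − j2.15)/(98.5 − j2.15), |Γ_s| = 0.524

|Γ| ≈ 0.524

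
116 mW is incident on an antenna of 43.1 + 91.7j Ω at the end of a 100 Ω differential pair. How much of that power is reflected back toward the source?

|Γ| = |(-56.9 + j91.7)/(143.1 + j91.7)| = 0.635
|Γ|² = 0.403
P_refl = |Γ|²·P_inc = 46.8 mW, P_del = (1 − |Γ|²)·P_inc = 69.2 mW

P_reflected ≈ 46.8 mW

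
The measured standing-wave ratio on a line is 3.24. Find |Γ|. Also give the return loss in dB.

|Γ| ≈ 0.528; return loss ≈ 5.54 dB

|Γ| = (S − 1)/(S + 1) = (3.24 − 1)/(3.24 + 1) = 2.24/4.24
RL = −20·log₁₀|Γ| = −20·log₁₀(0.528)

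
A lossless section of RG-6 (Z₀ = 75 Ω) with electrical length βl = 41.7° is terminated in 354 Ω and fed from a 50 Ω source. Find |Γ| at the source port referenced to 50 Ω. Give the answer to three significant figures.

|Γ| ≈ 0.686

tan(βl) = 0.891
Z_in = Z_0·(Z_L + jZ_0·tanβl)/(Z_0 + jZ_L·tanβl) = 34 − j76.1 Ω
Γ_s = (Z_in − Z_s)/(Z_in + Z_s) = (-16 − j76.1)/(84 − j76.1), |Γ_s| = 0.686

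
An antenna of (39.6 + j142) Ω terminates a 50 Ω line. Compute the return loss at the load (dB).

RL ≈ 1.43 dB

Γ = (-10.4 + j142)/(89.6 + j142), |Γ| = 0.848
RL = −20·log₁₀|Γ| = −20·log₁₀(0.848)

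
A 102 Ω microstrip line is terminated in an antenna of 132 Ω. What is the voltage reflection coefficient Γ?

Γ = 0.128

Γ = (Z_L − Z_0)/(Z_L + Z_0) = (132 − 102)/(132 + 102) = 30/234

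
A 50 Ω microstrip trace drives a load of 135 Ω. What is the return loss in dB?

RL ≈ 6.76 dB

Γ = (135 − 50)/(135 + 50) = 0.459
RL = −20·log₁₀|Γ| = −20·log₁₀(0.459)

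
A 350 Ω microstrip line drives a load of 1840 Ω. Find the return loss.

Γ = (1840 − 350)/(1840 + 350) = 0.68
RL = −20·log₁₀|Γ| = −20·log₁₀(0.68)

RL ≈ 3.35 dB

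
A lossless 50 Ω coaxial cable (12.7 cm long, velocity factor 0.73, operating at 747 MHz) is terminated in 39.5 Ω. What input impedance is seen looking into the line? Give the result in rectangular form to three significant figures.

λ = v/f = 0.73·c / 747 MHz = 0.293 m
βl = 2π·l/λ = 2π × 0.433 = 156°
tan(βl) = tan(156°) = -0.446
Z_in = Z_0·(Z_L + jZ_0·tanβl)/(Z_0 + jZ_L·tanβl)
     = 50·(39.5 − j22.3)/(50 − j17.6)

Z_in ≈ 42.1 − j7.46 Ω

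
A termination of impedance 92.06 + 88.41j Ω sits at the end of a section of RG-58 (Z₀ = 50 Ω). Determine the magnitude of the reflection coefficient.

|Γ| ≈ 0.585

Γ = (Z_L − Z_0)/(Z_L + Z_0) = (42.06 + j88.41)/(142.1 + j88.41)
|Γ| = 97.9/167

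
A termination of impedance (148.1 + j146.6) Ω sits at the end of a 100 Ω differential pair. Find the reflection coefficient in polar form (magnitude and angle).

Γ = (Z_L − Z_0)/(Z_L + Z_0) = (48.1 + j146.6)/(248.1 + j146.6)
|Γ| = 154/288 = 0.535

Γ ≈ 0.535 ∠ 41.3°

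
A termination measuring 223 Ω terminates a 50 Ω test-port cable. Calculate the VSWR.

VSWR ≈ 4.46

Γ = (223 − 50)/(223 + 50) = 0.634
VSWR = (1 + 0.634)/(1 − 0.634)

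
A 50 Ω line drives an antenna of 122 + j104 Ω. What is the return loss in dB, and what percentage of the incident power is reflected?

RL ≈ 4.02 dB; 39.6% of incident power reflected

Γ = (72 + j104)/(172 + j104), |Γ| = 0.629
RL = −20·log₁₀(0.629) = 4.02 dB
P_refl/P_inc = |Γ|² = 0.396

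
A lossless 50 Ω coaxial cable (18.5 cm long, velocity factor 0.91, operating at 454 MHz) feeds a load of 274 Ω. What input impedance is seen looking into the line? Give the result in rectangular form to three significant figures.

Z_in ≈ 10.4 + j18.2 Ω

λ = v/f = 0.91·c / 454 MHz = 0.601 m
βl = 2π·l/λ = 2π × 0.308 = 111°
tan(βl) = tan(111°) = -2.64
Z_in = Z_0·(Z_L + jZ_0·tanβl)/(Z_0 + jZ_L·tanβl)
     = 50·(274 − j132)/(50 − j723)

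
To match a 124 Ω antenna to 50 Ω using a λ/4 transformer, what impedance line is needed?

Z_qwt ≈ 78.7 Ω

Z_qwt = √(Z_0·R_L) = √(50 × 124) = √6200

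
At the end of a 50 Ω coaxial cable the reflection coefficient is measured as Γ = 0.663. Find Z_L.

Z_L = Z_0·(1 + Γ)/(1 − Γ) = 50·(1.66)/(0.337)

Z_L ≈ 247 Ω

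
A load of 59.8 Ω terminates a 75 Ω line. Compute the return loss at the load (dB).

Γ = (59.8 − 75)/(59.8 + 75) = -0.113
RL = −20·log₁₀|Γ| = −20·log₁₀(0.113)

RL ≈ 19 dB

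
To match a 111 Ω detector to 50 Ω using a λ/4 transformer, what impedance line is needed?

Z_qwt ≈ 74.5 Ω

Z_qwt = √(Z_0·R_L) = √(50 × 111) = √5550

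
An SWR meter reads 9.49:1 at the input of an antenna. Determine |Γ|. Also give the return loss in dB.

|Γ| = (S − 1)/(S + 1) = (9.49 − 1)/(9.49 + 1) = 8.49/10.5
RL = −20·log₁₀|Γ| = −20·log₁₀(0.809)

|Γ| ≈ 0.809; return loss ≈ 1.84 dB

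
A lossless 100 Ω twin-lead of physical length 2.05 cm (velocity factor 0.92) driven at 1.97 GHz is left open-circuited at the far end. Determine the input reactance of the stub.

λ = v/f = 0.92·c / 1.97 GHz = 0.14 m
βl = 2π·l/λ = 2π × 0.146 = 52.7°
tan(βl) = 1.31
For an open-circuited stub, Z_in = −jZ_0·cot(βl) = −jZ_0/tan(βl)

X_in ≈ -76.2 Ω (capacitive)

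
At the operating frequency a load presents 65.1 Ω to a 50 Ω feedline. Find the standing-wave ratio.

VSWR ≈ 1.3

Γ = (65.1 − 50)/(65.1 + 50) = 0.131
VSWR = (1 + 0.131)/(1 − 0.131)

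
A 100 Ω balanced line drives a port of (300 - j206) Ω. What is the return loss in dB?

RL ≈ 3.9 dB

Γ = (200 − j206)/(400 − j206), |Γ| = 0.638
RL = −20·log₁₀|Γ| = −20·log₁₀(0.638)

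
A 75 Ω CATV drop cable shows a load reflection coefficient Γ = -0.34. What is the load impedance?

Z_L = Z_0·(1 + Γ)/(1 − Γ) = 75·(0.66)/(1.34)

Z_L ≈ 36.9 Ω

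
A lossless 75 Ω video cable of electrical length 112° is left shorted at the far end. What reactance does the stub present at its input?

tan(βl) = -2.48
For a shorted stub, Z_in = jZ_0·tan(βl)

X_in ≈ -186 Ω (capacitive)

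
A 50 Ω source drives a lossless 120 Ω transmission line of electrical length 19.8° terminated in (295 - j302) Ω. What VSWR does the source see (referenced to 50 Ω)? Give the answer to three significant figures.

tan(βl) = 0.36
Z_in = Z_0·(Z_L + jZ_0·tanβl)/(Z_0 + jZ_L·tanβl) = 75.5 − j171 Ω
Γ_s = (Z_in − Z_s)/(Z_in + Z_s) = (25.5 − j171)/(125 − j171), |Γ_s| = 0.815
VSWR = (1 + |Γ_s|)/(1 − |Γ_s|)

VSWR ≈ 9.8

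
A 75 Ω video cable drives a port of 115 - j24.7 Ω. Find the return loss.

Γ = (40 − j24.7)/(190 − j24.7), |Γ| = 0.245
RL = −20·log₁₀|Γ| = −20·log₁₀(0.245)

RL ≈ 12.2 dB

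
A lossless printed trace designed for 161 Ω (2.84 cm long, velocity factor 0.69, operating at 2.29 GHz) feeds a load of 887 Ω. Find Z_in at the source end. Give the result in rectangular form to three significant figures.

λ = v/f = 0.69·c / 2.29 GHz = 0.0904 m
βl = 2π·l/λ = 2π × 0.314 = 113°
tan(βl) = tan(113°) = -2.34
Z_in = Z_0·(Z_L + jZ_0·tanβl)/(Z_0 + jZ_L·tanβl)
     = 161·(887 − j377)/(161 − j2080)

Z_in ≈ 34.3 + j66 Ω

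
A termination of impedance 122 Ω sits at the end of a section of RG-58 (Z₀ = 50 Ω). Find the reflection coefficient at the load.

Γ = 0.419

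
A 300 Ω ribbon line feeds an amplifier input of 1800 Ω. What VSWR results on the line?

Γ = (1800 − 300)/(1800 + 300) = 0.714
VSWR = (1 + 0.714)/(1 − 0.714)

VSWR ≈ 6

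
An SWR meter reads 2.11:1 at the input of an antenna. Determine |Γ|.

|Γ| = (S − 1)/(S + 1) = (2.11 − 1)/(2.11 + 1) = 1.11/3.11

|Γ| ≈ 0.357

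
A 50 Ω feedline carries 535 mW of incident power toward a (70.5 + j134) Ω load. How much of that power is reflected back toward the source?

|Γ| = |(20.5 + j134)/(120.5 + j134)| = 0.752
|Γ|² = 0.566
P_refl = |Γ|²·P_inc = 303 mW, P_del = (1 − |Γ|²)·P_inc = 232 mW

P_reflected ≈ 303 mW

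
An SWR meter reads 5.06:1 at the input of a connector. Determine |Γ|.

|Γ| = (S − 1)/(S + 1) = (5.06 − 1)/(5.06 + 1) = 4.06/6.06

|Γ| ≈ 0.67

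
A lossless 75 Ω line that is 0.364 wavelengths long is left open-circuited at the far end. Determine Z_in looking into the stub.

βl = 2π × 0.364 = 131°
tan(βl) = -1.15
For an open-circuited stub, Z_in = −jZ_0·cot(βl) = −jZ_0/tan(βl)

Z_in ≈ +j65.3 Ω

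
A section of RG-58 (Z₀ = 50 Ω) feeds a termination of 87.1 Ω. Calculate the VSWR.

For a purely resistive load, VSWR = R_L/Z_0 or Z_0/R_L (whichever > 1) = 87.1/50

VSWR ≈ 1.74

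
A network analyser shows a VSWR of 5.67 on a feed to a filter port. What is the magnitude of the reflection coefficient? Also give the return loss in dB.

|Γ| ≈ 0.7; return loss ≈ 3.1 dB

|Γ| = (S − 1)/(S + 1) = (5.67 − 1)/(5.67 + 1) = 4.67/6.67
RL = −20·log₁₀|Γ| = −20·log₁₀(0.7)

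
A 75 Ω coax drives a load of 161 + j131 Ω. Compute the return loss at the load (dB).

Γ = (86 + j131)/(236 + j131), |Γ| = 0.581
RL = −20·log₁₀|Γ| = −20·log₁₀(0.581)

RL ≈ 4.72 dB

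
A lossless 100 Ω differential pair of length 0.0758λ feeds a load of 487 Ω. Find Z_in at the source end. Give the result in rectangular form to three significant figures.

Z_in ≈ 84.3 − j160 Ω

βl = 2π × 0.0758 = 27.3°
tan(βl) = tan(27.3°) = 0.516
Z_in = Z_0·(Z_L + jZ_0·tanβl)/(Z_0 + jZ_L·tanβl)
     = 100·(487 + j51.6)/(100 + j251)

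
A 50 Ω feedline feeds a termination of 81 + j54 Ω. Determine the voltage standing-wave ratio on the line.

VSWR ≈ 2.57

Γ = (Z_L − Z_0)/(Z_L + Z_0) = (31 + j54)/(131 + j54)
|Γ| = 62.3/142 = 0.439
VSWR = (1 + |Γ|)/(1 − |Γ|) = 1.44/0.561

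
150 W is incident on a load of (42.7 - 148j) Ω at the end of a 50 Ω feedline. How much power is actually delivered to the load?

|Γ| = |(-7.3 − j148)/(92.7 − j148)| = 0.849
|Γ|² = 0.72
P_refl = |Γ|²·P_inc = 108 W, P_del = (1 − |Γ|²)·P_inc = 42 W

P_delivered ≈ 42 W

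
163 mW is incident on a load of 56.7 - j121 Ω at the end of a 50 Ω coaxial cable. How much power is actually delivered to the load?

|Γ| = |(6.7 − j121)/(106.7 − j121)| = 0.751
|Γ|² = 0.564
P_refl = |Γ|²·P_inc = 92 mW, P_del = (1 − |Γ|²)·P_inc = 71 mW

P_delivered ≈ 71 mW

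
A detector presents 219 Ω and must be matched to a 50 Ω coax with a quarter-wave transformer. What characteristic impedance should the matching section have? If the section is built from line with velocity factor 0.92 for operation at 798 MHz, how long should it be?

Z_qwt = √(Z_0·R_L) = √(50 × 219) = √10950
λ = 0.92·c/f = 0.346 m, so l = λ/4 = 0.0865 m

Z_qwt ≈ 105 Ω; length ≈ 8.65 cm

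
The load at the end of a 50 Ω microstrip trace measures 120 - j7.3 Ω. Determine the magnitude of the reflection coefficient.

Γ = (Z_L − Z_0)/(Z_L + Z_0) = (70 − j7.3)/(170 − j7.3)
|Γ| = 70.4/170

|Γ| ≈ 0.414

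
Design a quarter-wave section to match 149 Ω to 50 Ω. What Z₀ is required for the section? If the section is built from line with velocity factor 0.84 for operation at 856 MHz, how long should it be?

Z_qwt = √(Z_0·R_L) = √(50 × 149) = √7450
λ = 0.84·c/f = 0.294 m, so l = λ/4 = 0.0736 m

Z_qwt ≈ 86.3 Ω; length ≈ 7.36 cm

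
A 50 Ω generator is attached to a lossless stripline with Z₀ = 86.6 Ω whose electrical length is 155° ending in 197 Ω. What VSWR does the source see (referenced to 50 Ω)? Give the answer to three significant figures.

VSWR ≈ 3.53

tan(βl) = -0.466
Z_in = Z_0·(Z_L + jZ_0·tanβl)/(Z_0 + jZ_L·tanβl) = 113 + j79.3 Ω
Γ_s = (Z_in − Z_s)/(Z_in + Z_s) = (62.9 + j79.3)/(163 + j79.3), |Γ_s| = 0.559
VSWR = (1 + |Γ_s|)/(1 − |Γ_s|)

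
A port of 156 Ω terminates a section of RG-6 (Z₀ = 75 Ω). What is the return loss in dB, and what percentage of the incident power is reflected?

Γ = (156 − 75)/(156 + 75) = 0.351
RL = −20·log₁₀(0.351) = 9.1 dB
P_refl/P_inc = |Γ|² = 0.123

RL ≈ 9.1 dB; 12.3% of incident power reflected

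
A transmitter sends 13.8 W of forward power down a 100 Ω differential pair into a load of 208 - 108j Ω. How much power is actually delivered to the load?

|Γ| = |(108 − j108)/(308 − j108)| = 0.468
|Γ|² = 0.219
P_refl = |Γ|²·P_inc = 3.02 W, P_del = (1 − |Γ|²)·P_inc = 10.8 W

P_delivered ≈ 10.8 W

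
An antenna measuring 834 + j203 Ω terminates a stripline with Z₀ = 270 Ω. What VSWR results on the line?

VSWR ≈ 3.29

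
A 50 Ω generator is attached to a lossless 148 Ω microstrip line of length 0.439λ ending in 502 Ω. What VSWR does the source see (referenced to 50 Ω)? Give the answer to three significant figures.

βl = 2π × 0.439 = 158°
tan(βl) = -0.403
Z_in = Z_0·(Z_L + jZ_0·tanβl)/(Z_0 + jZ_L·tanβl) = 203 + j218 Ω
Γ_s = (Z_in − Z_s)/(Z_in + Z_s) = (153 + j218)/(253 + j218), |Γ_s| = 0.798
VSWR = (1 + |Γ_s|)/(1 − |Γ_s|)

VSWR ≈ 8.89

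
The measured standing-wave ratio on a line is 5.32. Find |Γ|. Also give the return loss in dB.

|Γ| ≈ 0.684; return loss ≈ 3.3 dB

|Γ| = (S − 1)/(S + 1) = (5.32 − 1)/(5.32 + 1) = 4.32/6.32
RL = −20·log₁₀|Γ| = −20·log₁₀(0.684)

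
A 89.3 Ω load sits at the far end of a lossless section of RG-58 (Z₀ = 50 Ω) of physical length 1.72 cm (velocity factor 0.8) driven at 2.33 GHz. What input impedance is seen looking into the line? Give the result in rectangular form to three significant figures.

Z_in ≈ 33.7 − j17.9 Ω

λ = v/f = 0.8·c / 2.33 GHz = 0.103 m
βl = 2π·l/λ = 2π × 0.167 = 60.1°
tan(βl) = tan(60.1°) = 1.74
Z_in = Z_0·(Z_L + jZ_0·tanβl)/(Z_0 + jZ_L·tanβl)
     = 50·(89.3 + j87)/(50 + j155)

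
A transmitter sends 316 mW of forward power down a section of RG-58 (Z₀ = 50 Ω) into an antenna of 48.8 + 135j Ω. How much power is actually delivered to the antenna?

P_delivered ≈ 110 mW

|Γ| = |(-1.2 + j135)/(98.8 + j135)| = 0.807
|Γ|² = 0.651
P_refl = |Γ|²·P_inc = 206 mW, P_del = (1 − |Γ|²)·P_inc = 110 mW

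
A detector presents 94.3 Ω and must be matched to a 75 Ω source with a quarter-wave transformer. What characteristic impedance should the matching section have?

Z_qwt ≈ 84.1 Ω

Z_qwt = √(Z_0·R_L) = √(75 × 94.3) = √7072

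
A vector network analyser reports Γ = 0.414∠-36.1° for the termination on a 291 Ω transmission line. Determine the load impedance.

Z_L ≈ 480 − j283 Ω

Z_L = Z_0·(1 + Γ)/(1 − Γ) = 291·(1.33 − j0.244)/(0.665 + j0.244)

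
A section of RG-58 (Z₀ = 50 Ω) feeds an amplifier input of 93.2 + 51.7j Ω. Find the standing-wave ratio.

Γ = (Z_L − Z_0)/(Z_L + Z_0) = (43.2 + j51.7)/(143.2 + j51.7)
|Γ| = 67.4/152 = 0.443
VSWR = (1 + |Γ|)/(1 − |Γ|) = 1.44/0.557

VSWR ≈ 2.59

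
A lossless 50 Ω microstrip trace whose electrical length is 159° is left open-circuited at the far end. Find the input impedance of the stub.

Z_in ≈ +j130 Ω

tan(βl) = -0.384
For an open-circuited stub, Z_in = −jZ_0·cot(βl) = −jZ_0/tan(βl)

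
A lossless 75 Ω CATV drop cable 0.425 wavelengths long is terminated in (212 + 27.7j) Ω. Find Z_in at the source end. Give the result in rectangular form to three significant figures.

Z_in ≈ 76.6 + j84 Ω

βl = 2π × 0.425 = 153°
tan(βl) = tan(153°) = -0.51
Z_in = Z_0·(Z_L + jZ_0·tanβl)/(Z_0 + jZ_L·tanβl)
     = 75·(212 − j10.5)/(89.1 − j108)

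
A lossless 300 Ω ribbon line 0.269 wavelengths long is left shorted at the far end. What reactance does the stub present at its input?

βl = 2π × 0.269 = 96.8°
tan(βl) = -8.34
For a shorted stub, Z_in = jZ_0·tan(βl)

X_in ≈ -2500 Ω (capacitive)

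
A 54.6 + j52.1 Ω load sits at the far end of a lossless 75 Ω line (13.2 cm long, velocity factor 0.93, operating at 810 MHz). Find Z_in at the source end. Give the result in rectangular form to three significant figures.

Z_in ≈ 32.2 + j3.44 Ω

λ = v/f = 0.93·c / 810 MHz = 0.344 m
βl = 2π·l/λ = 2π × 0.383 = 138°
tan(βl) = tan(138°) = -0.902
Z_in = Z_0·(Z_L + jZ_0·tanβl)/(Z_0 + jZ_L·tanβl)
     = 75·(54.6 − j15.5)/(122 − j49.2)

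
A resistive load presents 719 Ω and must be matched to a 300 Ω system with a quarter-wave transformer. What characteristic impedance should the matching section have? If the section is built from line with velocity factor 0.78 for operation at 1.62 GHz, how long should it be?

Z_qwt ≈ 464 Ω; length ≈ 3.61 cm

Z_qwt = √(Z_0·R_L) = √(300 × 719) = √215700
λ = 0.78·c/f = 0.144 m, so l = λ/4 = 0.0361 m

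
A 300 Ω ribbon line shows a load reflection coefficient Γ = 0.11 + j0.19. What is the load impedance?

Z_L ≈ 345 + j138 Ω

Z_L = Z_0·(1 + Γ)/(1 − Γ) = 300·(1.11 + j0.19)/(0.89 − j0.19)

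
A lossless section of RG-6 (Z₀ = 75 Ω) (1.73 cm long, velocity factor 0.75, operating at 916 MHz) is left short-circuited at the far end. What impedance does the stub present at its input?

Z_in ≈ +j35.5 Ω

λ = v/f = 0.75·c / 916 MHz = 0.246 m
βl = 2π·l/λ = 2π × 0.0704 = 25.4°
tan(βl) = 0.474
For a short-circuited stub, Z_in = jZ_0·tan(βl)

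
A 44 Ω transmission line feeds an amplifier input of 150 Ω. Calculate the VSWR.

Γ = (150 − 44)/(150 + 44) = 0.546
VSWR = (1 + 0.546)/(1 − 0.546)

VSWR ≈ 3.41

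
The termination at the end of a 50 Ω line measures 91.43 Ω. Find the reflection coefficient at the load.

Γ = 0.293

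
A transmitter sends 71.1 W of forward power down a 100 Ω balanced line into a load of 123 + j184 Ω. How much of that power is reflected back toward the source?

|Γ| = |(23 + j184)/(223 + j184)| = 0.641
|Γ|² = 0.411
P_refl = |Γ|²·P_inc = 29.2 W, P_del = (1 − |Γ|²)·P_inc = 41.9 W

P_reflected ≈ 29.2 W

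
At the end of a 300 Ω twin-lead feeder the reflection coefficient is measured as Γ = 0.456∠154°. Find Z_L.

Z_L ≈ 117 + j59.2 Ω

Z_L = Z_0·(1 + Γ)/(1 − Γ) = 300·(0.59 + j0.2)/(1.41 − j0.2)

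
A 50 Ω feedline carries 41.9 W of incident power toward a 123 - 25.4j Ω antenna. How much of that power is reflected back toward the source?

|Γ| = |(73 − j25.4)/(173 − j25.4)| = 0.442
|Γ|² = 0.195
P_refl = |Γ|²·P_inc = 8.19 W, P_del = (1 − |Γ|²)·P_inc = 33.7 W

P_reflected ≈ 8.19 W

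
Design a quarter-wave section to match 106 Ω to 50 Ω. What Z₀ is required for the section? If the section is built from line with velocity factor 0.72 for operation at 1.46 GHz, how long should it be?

Z_qwt ≈ 72.8 Ω; length ≈ 3.7 cm

Z_qwt = √(Z_0·R_L) = √(50 × 106) = √5300
λ = 0.72·c/f = 0.148 m, so l = λ/4 = 0.037 m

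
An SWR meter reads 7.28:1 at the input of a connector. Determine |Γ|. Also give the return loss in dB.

|Γ| = (S − 1)/(S + 1) = (7.28 − 1)/(7.28 + 1) = 6.28/8.28
RL = −20·log₁₀|Γ| = −20·log₁₀(0.758)

|Γ| ≈ 0.758; return loss ≈ 2.4 dB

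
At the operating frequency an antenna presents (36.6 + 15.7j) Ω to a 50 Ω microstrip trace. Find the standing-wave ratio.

VSWR ≈ 1.61

Γ = (Z_L − Z_0)/(Z_L + Z_0) = (-13.4 + j15.7)/(86.6 + j15.7)
|Γ| = 20.6/88 = 0.235
VSWR = (1 + |Γ|)/(1 − |Γ|) = 1.23/0.765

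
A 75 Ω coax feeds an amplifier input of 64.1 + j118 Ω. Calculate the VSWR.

Γ = (Z_L − Z_0)/(Z_L + Z_0) = (-10.9 + j118)/(139.1 + j118)
|Γ| = 119/182 = 0.65
VSWR = (1 + |Γ|)/(1 − |Γ|) = 1.65/0.35

VSWR ≈ 4.71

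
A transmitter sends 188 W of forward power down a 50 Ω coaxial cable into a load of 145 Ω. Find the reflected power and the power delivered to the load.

Γ = (145 − 50)/(145 + 50) = 0.487
|Γ|² = 0.237
P_refl = |Γ|²·P_inc = 44.6 W, P_del = (1 − |Γ|²)·P_inc = 143 W

P_reflected ≈ 44.6 W; P_delivered ≈ 143 W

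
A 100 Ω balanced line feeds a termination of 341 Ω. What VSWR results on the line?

Γ = (341 − 100)/(341 + 100) = 0.546
VSWR = (1 + 0.546)/(1 − 0.546)

VSWR ≈ 3.41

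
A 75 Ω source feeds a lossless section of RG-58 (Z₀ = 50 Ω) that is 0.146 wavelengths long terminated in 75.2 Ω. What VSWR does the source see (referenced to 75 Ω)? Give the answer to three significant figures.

VSWR ≈ 1.92

βl = 2π × 0.146 = 52.6°
tan(βl) = 1.31
Z_in = Z_0·(Z_L + jZ_0·tanβl)/(Z_0 + jZ_L·tanβl) = 41.9 − j17 Ω
Γ_s = (Z_in − Z_s)/(Z_in + Z_s) = (-33.1 − j17)/(117 − j17), |Γ_s| = 0.315
VSWR = (1 + |Γ_s|)/(1 − |Γ_s|)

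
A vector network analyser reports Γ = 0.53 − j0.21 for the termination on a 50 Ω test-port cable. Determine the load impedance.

Z_L ≈ 127 − j79.2 Ω

Z_L = Z_0·(1 + Γ)/(1 − Γ) = 50·(1.53 − j0.21)/(0.47 + j0.21)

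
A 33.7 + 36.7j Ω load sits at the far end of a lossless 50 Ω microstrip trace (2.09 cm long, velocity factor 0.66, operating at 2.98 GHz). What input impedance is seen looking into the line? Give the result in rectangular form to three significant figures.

Z_in ≈ 22.1 − j16.6 Ω

λ = v/f = 0.66·c / 2.98 GHz = 0.0664 m
βl = 2π·l/λ = 2π × 0.315 = 113°
tan(βl) = tan(113°) = -2.33
Z_in = Z_0·(Z_L + jZ_0·tanβl)/(Z_0 + jZ_L·tanβl)
     = 50·(33.7 − j79.7)/(135 − j78.5)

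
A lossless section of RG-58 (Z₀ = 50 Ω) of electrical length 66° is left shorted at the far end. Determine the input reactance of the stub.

tan(βl) = 2.25
For a shorted stub, Z_in = jZ_0·tan(βl)

X_in ≈ 112 Ω (inductive)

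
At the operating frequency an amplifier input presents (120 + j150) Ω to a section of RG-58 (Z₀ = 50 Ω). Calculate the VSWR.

VSWR ≈ 6.41

Γ = (Z_L − Z_0)/(Z_L + Z_0) = (70 + j150)/(170 + j150)
|Γ| = 166/227 = 0.73
VSWR = (1 + |Γ|)/(1 − |Γ|) = 1.73/0.27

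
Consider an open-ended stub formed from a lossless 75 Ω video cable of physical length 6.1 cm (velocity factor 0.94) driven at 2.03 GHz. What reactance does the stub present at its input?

X_in ≈ 186 Ω (inductive)

λ = v/f = 0.94·c / 2.03 GHz = 0.139 m
βl = 2π·l/λ = 2π × 0.439 = 158°
tan(βl) = -0.402
For an open-ended stub, Z_in = −jZ_0·cot(βl) = −jZ_0/tan(βl)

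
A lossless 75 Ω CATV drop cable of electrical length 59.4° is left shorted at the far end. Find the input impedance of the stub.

Z_in ≈ +j127 Ω

tan(βl) = 1.69
For a shorted stub, Z_in = jZ_0·tan(βl)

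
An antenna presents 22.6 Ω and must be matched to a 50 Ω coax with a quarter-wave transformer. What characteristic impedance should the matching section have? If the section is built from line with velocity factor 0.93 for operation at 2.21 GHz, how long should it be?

Z_qwt ≈ 33.6 Ω; length ≈ 3.16 cm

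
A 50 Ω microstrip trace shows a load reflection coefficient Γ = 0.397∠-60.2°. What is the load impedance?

Z_L = Z_0·(1 + Γ)/(1 − Γ) = 50·(1.2 − j0.345)/(0.803 + j0.345)

Z_L ≈ 55.2 − j45.2 Ω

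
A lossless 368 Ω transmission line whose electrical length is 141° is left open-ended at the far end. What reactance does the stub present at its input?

tan(βl) = -0.81
For an open-ended stub, Z_in = −jZ_0·cot(βl) = −jZ_0/tan(βl)

X_in ≈ 454 Ω (inductive)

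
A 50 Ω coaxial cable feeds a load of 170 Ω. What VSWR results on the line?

VSWR ≈ 3.4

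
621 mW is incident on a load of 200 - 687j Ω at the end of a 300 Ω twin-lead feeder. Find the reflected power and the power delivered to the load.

P_reflected ≈ 415 mW; P_delivered ≈ 206 mW

|Γ| = |(-100 − j687)/(500 − j687)| = 0.817
|Γ|² = 0.668
P_refl = |Γ|²·P_inc = 415 mW, P_del = (1 − |Γ|²)·P_inc = 206 mW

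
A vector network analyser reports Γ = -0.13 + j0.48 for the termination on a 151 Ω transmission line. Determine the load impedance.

Z_L = Z_0·(1 + Γ)/(1 − Γ) = 151·(0.87 + j0.48)/(1.13 − j0.48)

Z_L ≈ 75.4 + j96.2 Ω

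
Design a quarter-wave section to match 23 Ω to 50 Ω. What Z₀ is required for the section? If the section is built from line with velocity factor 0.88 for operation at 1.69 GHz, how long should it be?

Z_qwt = √(Z_0·R_L) = √(50 × 23) = √1150
λ = 0.88·c/f = 0.156 m, so l = λ/4 = 0.0391 m

Z_qwt ≈ 33.9 Ω; length ≈ 3.91 cm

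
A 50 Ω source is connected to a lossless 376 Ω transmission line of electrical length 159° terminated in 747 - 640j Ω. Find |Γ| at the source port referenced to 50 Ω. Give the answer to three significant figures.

|Γ| ≈ 0.93

tan(βl) = -0.384
Z_in = Z_0·(Z_L + jZ_0·tanβl)/(Z_0 + jZ_L·tanβl) = 1220 + j424 Ω
Γ_s = (Z_in − Z_s)/(Z_in + Z_s) = (1170 + j424)/(1270 + j424), |Γ_s| = 0.93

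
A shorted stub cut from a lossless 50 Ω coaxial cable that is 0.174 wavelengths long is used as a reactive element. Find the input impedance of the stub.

βl = 2π × 0.174 = 62.6°
tan(βl) = 1.93
For a shorted stub, Z_in = jZ_0·tan(βl)

Z_in ≈ +j96.6 Ω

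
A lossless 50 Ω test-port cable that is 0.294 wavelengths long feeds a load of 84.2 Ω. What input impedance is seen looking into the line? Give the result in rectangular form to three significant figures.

Z_in ≈ 31.2 + j8.93 Ω

βl = 2π × 0.294 = 106°
tan(βl) = tan(106°) = -3.52
Z_in = Z_0·(Z_L + jZ_0·tanβl)/(Z_0 + jZ_L·tanβl)
     = 50·(84.2 − j176)/(50 − j297)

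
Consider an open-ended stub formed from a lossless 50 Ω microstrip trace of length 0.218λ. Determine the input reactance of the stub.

X_in ≈ -10.2 Ω (capacitive)

βl = 2π × 0.218 = 78.5°
tan(βl) = 4.91
For an open-ended stub, Z_in = −jZ_0·cot(βl) = −jZ_0/tan(βl)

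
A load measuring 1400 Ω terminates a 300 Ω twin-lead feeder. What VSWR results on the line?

VSWR ≈ 4.67

Γ = (1400 − 300)/(1400 + 300) = 0.647
VSWR = (1 + 0.647)/(1 − 0.647)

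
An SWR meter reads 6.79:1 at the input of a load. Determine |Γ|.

|Γ| ≈ 0.743

|Γ| = (S − 1)/(S + 1) = (6.79 − 1)/(6.79 + 1) = 5.79/7.79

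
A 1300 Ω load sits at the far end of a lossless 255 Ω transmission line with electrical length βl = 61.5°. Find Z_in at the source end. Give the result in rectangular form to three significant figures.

tan(βl) = tan(61.5°) = 1.84
Z_in = Z_0·(Z_L + jZ_0·tanβl)/(Z_0 + jZ_L·tanβl)
     = 255·(1300 + j470)/(255 + j2390)

Z_in ≈ 64 − j132 Ω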